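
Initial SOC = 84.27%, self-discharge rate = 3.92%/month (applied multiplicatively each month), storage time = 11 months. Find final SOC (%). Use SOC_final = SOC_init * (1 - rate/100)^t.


decay = (1 - 3.92/100)^11 = 0.64411
SOC_final = 84.27 * 0.64411 = 54.28%

54.28%


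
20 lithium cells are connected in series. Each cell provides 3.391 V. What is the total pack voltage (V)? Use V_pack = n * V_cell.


Series voltages add: 20 * 3.391 V = 67.82 V

67.82 V


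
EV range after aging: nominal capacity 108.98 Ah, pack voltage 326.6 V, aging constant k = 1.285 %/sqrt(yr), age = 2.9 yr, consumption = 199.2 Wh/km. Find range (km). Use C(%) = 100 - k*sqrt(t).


Step 1: capacity retention = 100 - 1.285 * sqrt(2.9) = 100 - 1.285 * 1.7029 = 97.812%
Step 2: C_now = 108.98 * 97.812/100 = 106.6 Ah
Step 3: E_pack = V * C_now = 326.6 * 106.6 = 34816 Wh
Step 4: range = E_pack / consumption = 34816 / 199.2 = 174.8 km

174.8 km


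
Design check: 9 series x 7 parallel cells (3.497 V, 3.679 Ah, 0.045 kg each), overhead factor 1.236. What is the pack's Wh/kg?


Step 1: V_pack = 9 * 3.497 = 31.473 V
Step 2: C_pack = 7 * 3.679 = 25.753 Ah
Step 3: E_pack = V_pack * C_pack = 31.473 * 25.753 = 810.52 Wh
Step 4: m_pack = 9 * 7 * 0.045 * 1.236 = 3.5041 kg
Step 5: ED = E_pack / m_pack = 810.52 / 3.5041 = 231.3 Wh/kg

231.3 Wh/kg


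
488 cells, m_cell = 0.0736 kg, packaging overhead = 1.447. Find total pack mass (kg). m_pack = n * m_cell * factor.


m_pack = n * m_cell * overhead = 488 * 0.0736 * 1.447 = 51.97 kg

51.97 kg


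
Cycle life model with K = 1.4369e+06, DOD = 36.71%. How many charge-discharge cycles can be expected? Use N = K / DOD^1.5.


Step 1: DOD^1.5 = 36.71^1.5 = 222.42
Step 2: N = 1.4369e+06 / 222.42 = 6460 cycles

6460 cycles


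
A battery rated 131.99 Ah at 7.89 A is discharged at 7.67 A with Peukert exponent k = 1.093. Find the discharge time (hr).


t_rated = C / I_rated = 131.99 / 7.89 = 16.729 hr
(I_rated/I)^k = (1.0287)^1.093 = 1.0314
t = t_rated * (I_rated/I)^k = 16.729 * 1.0314 = 17.25 hr

17.25 hr


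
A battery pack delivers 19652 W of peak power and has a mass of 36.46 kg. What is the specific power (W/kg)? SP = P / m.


Specific power = 19652 W / 36.46 kg = 539.0 W/kg

539.0 W/kg


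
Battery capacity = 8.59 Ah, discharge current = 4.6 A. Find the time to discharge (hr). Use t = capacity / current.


Runtime = 8.59 Ah / 4.6 A = 1.867 hr

1.867 hr


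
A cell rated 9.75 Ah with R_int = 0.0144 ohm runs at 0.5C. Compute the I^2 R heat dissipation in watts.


Step 1: I = C_rate * capacity = 0.5 * 9.75 = 4.875 A
Step 2: Q = I^2 * R = 4.875^2 * 0.0144 = 23.766 * 0.0144 = 0.3422 W

0.3422 W


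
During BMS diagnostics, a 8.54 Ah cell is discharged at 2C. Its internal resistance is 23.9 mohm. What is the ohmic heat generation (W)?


Convert: R = 23.9 mohm = 0.0239 ohm
Step 1: I = C_rate * capacity = 2 * 8.54 = 17.08 A
Step 2: Q = I^2 * R = 17.08^2 * 0.0239 = 291.73 * 0.0239 = 6.972 W

6.972 W


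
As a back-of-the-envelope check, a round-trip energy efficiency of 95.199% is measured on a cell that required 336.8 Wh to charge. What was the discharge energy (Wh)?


E_dis = eta/100 * E_chg = 95.199/100 * 336.8 = 320.6 Wh

320.6 Wh


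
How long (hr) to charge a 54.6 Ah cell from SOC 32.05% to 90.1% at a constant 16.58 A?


delta_Ah = 54.6 * (90.1 - 32.05) / 100 = 31.695 Ah
t = delta_Ah / I = 31.695 / 16.58 = 1.912 hr

1.912 hr


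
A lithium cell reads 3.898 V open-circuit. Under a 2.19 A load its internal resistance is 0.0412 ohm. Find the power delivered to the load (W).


Step 1: V_terminal = OCV - I*R = 3.898 - 2.19 * 0.0412 = 3.8078 V
Step 2: P_out = V_terminal * I = 3.8078 * 2.19 = 8.339 W

8.339 W


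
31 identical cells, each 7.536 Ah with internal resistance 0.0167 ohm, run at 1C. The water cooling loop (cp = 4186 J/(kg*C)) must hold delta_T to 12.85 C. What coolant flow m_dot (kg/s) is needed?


Step 1: I = 1 * 7.536 = 7.536 A
Step 2: Q_cell = I^2 * R = 7.536^2 * 0.0167 = 0.94841 W
Step 3: Q_total = 31 * 0.94841 = 29.401 W
Step 4: m_dot = Q_total / (cp * dT) = 29.401 / (4186 * 12.85) = 5.466e-04 kg/s

5.466e-04 kg/s


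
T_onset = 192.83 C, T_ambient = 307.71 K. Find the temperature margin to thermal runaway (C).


Convert: T_ambient = 307.71 K = 34.56 C
margin = 192.83 - 34.56 = 158.27 C

158.27 C


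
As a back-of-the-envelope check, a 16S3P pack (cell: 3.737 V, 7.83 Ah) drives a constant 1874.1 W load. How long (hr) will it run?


Step 1: E_pack = Ns * V_cell * Np * C_cell = 16 * 3.737 * 3 * 7.83 = 1404.5 Wh
Step 2: t = E_pack / P = 1404.5 / 1874.1 = 0.7494 hr

0.7494 hr


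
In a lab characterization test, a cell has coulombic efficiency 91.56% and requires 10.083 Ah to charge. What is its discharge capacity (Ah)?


Q_dis = eta/100 * Q_chg = 91.56/100 * 10.083 = 9.232 Ah

9.232 Ah


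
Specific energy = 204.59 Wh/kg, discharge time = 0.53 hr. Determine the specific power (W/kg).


Specific power = 204.59 Wh/kg / 0.53 hr = 386.0 W/kg

386.0 W/kg


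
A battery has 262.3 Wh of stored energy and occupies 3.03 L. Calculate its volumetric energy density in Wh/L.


ED = E / V = 262.3 / 3.03 = 86.57 Wh/L

86.57 Wh/L


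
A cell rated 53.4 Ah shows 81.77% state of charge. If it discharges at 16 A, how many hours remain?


Step 1: remaining = SOC/100 * C_total = 81.77/100 * 53.4 = 43.665 Ah
Step 2: t = remaining / I = 43.665 / 16 = 2.729 hr

2.729 hr


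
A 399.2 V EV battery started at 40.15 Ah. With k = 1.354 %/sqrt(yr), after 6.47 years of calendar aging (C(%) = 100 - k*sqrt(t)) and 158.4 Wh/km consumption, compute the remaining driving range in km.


Step 1: capacity retention = 100 - 1.354 * sqrt(6.47) = 100 - 1.354 * 2.5436 = 96.556%
Step 2: C_now = 40.15 * 96.556/100 = 38.767 Ah
Step 3: E_pack = V * C_now = 399.2 * 38.767 = 15476 Wh
Step 4: range = E_pack / consumption = 15476 / 158.4 = 97.70 km

97.70 km


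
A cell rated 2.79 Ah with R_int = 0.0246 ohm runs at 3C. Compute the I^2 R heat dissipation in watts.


Step 1: I = C_rate * capacity = 3 * 2.79 = 8.37 A
Step 2: Q = I^2 * R = 8.37^2 * 0.0246 = 70.057 * 0.0246 = 1.723 W

1.723 W


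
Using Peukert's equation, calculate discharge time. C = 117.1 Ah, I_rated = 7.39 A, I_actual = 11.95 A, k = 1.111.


t_rated = C / I_rated = 117.1 / 7.39 = 15.846 hr
(I_rated/I)^k = (0.61841)^1.111 = 0.58628
t = t_rated * (I_rated/I)^k = 15.846 * 0.58628 = 9.290 hr

9.290 hr


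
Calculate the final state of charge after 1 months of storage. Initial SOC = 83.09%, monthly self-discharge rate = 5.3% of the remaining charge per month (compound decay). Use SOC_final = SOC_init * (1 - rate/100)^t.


decay = (1 - 5.3/100)^1 = 0.947
SOC_final = 83.09 * 0.947 = 78.69%

78.69%


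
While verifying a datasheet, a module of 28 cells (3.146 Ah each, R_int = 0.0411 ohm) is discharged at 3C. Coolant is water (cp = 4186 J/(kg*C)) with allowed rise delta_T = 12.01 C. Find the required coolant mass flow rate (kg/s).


Step 1: I = 3 * 3.146 = 9.438 A
Step 2: Q_cell = I^2 * R = 9.438^2 * 0.0411 = 3.661 W
Step 3: Q_total = 28 * 3.661 = 102.51 W
Step 4: m_dot = Q_total / (cp * dT) = 102.51 / (4186 * 12.01) = 0.002039 kg/s

0.002039 kg/s


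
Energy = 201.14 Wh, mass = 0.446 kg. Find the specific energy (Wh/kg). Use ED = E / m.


Specific energy = 201.14 Wh / 0.446 kg = 451.0 Wh/kg

451.0 Wh/kg


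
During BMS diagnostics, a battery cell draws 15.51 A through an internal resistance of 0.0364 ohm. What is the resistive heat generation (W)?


I^2 = 240.56
Q = 240.56 * 0.0364 = 8.756 W

8.756 W


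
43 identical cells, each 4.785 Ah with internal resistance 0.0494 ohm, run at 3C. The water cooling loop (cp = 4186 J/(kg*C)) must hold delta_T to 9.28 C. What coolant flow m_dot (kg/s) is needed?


Step 1: I = 3 * 4.785 = 14.355 A
Step 2: Q_cell = I^2 * R = 14.355^2 * 0.0494 = 10.18 W
Step 3: Q_total = 43 * 10.18 = 437.74 W
Step 4: m_dot = Q_total / (cp * dT) = 437.74 / (4186 * 9.28) = 0.01127 kg/s

0.01127 kg/s


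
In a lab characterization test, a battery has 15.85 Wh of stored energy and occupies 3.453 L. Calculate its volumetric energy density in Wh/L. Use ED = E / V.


ED = E / V = 15.85 / 3.453 = 4.590 Wh/L

4.590 Wh/L


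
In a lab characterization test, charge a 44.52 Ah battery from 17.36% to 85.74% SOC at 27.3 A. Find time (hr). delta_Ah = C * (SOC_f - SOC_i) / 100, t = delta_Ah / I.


delta_Ah = 44.52 * (85.74 - 17.36) / 100 = 30.443 Ah
t = delta_Ah / I = 30.443 / 27.3 = 1.115 hr

1.115 hr


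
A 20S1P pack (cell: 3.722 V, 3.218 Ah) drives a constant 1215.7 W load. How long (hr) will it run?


Step 1: E_pack = Ns * V_cell * Np * C_cell = 20 * 3.722 * 1 * 3.218 = 239.55 Wh
Step 2: t = E_pack / P = 239.55 / 1215.7 = 0.1970 hr

0.1970 hr


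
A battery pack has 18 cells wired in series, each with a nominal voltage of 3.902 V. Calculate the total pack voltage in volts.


With 18 cells in series at 3.902 V each, V_pack = 70.236 V

70.236 V


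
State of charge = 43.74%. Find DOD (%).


Complement of SOC: DOD = 100% - 43.74% = 56.26%

56.26%


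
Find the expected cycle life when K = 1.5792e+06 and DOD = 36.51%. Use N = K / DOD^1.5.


Step 1: DOD^1.5 = 36.51^1.5 = 220.61
Step 2: N = 1.5792e+06 / 220.61 = 7158 cycles

7158 cycles


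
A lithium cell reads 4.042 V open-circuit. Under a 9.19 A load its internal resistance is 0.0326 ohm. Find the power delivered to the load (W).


Step 1: V_terminal = OCV - I*R = 4.042 - 9.19 * 0.0326 = 3.7424 V
Step 2: P_out = V_terminal * I = 3.7424 * 9.19 = 34.39 W

34.39 W


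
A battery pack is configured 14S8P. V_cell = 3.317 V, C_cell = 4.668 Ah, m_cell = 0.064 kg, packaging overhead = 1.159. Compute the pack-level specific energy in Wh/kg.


Step 1: V_pack = 14 * 3.317 = 46.438 V
Step 2: C_pack = 8 * 4.668 = 37.344 Ah
Step 3: E_pack = V_pack * C_pack = 46.438 * 37.344 = 1734.2 Wh
Step 4: m_pack = 14 * 8 * 0.064 * 1.159 = 8.3077 kg
Step 5: ED = E_pack / m_pack = 1734.2 / 8.3077 = 208.7 Wh/kg

208.7 Wh/kg


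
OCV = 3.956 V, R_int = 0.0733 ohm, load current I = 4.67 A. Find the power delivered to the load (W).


Step 1: V_terminal = OCV - I*R = 3.956 - 4.67 * 0.0733 = 3.6137 V
Step 2: P_out = V_terminal * I = 3.6137 * 4.67 = 16.88 W

16.88 W


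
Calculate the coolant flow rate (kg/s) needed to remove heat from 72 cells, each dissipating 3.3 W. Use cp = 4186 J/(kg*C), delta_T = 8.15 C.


Q_total = 72 * 3.3 = 237.6 W
m_dot = Q_total / (cp * dT) = 237.6 / (4186 * 8.15) = 0.006964 kg/s

0.006964 kg/s


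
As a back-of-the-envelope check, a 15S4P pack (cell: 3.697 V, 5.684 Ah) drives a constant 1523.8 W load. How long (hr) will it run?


Step 1: E_pack = Ns * V_cell * Np * C_cell = 15 * 3.697 * 4 * 5.684 = 1260.8 Wh
Step 2: t = E_pack / P = 1260.8 / 1523.8 = 0.8274 hr

0.8274 hr


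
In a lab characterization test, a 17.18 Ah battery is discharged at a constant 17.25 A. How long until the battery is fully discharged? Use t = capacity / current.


t = capacity / current = 17.18 / 17.25 = 0.9959 hr

0.9959 hr


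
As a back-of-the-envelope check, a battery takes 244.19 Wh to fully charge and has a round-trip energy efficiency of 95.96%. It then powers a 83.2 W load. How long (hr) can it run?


Step 1: E_discharge = eta/100 * E_charge = 95.96/100 * 244.19 = 234.32 Wh
Step 2: t = E_discharge / P = 234.32 / 83.2 = 2.816 hr

2.816 hr


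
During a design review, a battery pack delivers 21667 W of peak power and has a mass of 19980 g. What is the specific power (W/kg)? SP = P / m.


Convert: m = 19980 g = 19.98 kg
SP = P / m = 21667 / 19.98 = 1084 W/kg

1084 W/kg


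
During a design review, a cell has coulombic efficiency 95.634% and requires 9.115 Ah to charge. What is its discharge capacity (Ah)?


Q_dis = eta/100 * Q_chg = 95.634/100 * 9.115 = 8.717 Ah

8.717 Ah


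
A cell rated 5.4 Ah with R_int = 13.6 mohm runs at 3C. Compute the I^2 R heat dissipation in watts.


Convert: R = 13.6 mohm = 0.0136 ohm
Step 1: I = C_rate * capacity = 3 * 5.4 = 16.2 A
Step 2: Q = I^2 * R = 16.2^2 * 0.0136 = 262.44 * 0.0136 = 3.569 W

3.569 W


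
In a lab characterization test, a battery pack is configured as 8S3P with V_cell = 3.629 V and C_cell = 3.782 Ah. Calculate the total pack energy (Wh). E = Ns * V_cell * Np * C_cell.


V_pack = 8 * 3.629 = 29.032 V
C_pack = 3 * 3.782 = 11.346 Ah
E = V_pack * C_pack = 29.032 * 11.346 = 329.4 Wh

329.4 Wh


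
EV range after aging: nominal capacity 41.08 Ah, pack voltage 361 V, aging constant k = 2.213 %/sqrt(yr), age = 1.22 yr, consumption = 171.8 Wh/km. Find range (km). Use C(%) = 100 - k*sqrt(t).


Step 1: capacity retention = 100 - 2.213 * sqrt(1.22) = 100 - 2.213 * 1.1045 = 97.556%
Step 2: C_now = 41.08 * 97.556/100 = 40.076 Ah
Step 3: E_pack = V * C_now = 361 * 40.076 = 14467 Wh
Step 4: range = E_pack / consumption = 14467 / 171.8 = 84.21 km

84.21 km


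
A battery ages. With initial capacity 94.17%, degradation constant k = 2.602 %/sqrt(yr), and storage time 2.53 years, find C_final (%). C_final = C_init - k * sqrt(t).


sqrt(t) = sqrt(2.53) = 1.5906
C_final = 94.17 - 2.602 * 1.5906 = 90.03%

90.03%


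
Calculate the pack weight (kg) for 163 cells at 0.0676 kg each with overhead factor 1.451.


Cell mass sum = 163 * 0.0676 = 11.019 kg
With overhead 1.451: m_pack = 11.019 * 1.451 = 15.99 kg

15.99 kg


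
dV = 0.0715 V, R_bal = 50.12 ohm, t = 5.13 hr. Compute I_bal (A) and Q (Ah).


I_bal = dV / R = 0.0715 / 50.12 = 0.0014266 A
Q = I_bal * t = 0.0014266 * 5.13 = 0.007318 Ah

I=0.0014266 A, Q=0.007318 Ah


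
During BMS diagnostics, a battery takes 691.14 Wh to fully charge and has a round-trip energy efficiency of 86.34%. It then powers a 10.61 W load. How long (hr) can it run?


Step 1: E_discharge = eta/100 * E_charge = 86.34/100 * 691.14 = 596.73 Wh
Step 2: t = E_discharge / P = 596.73 / 10.61 = 56.24 hr

56.24 hr


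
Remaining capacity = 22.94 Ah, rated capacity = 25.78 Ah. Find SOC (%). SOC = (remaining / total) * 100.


SOC = (remaining / total) * 100 = (22.94 / 25.78) * 100 = 88.98%

88.98%


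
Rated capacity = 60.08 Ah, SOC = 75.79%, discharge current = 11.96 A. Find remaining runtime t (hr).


Step 1: remaining = SOC/100 * C_total = 75.79/100 * 60.08 = 45.535 Ah
Step 2: t = remaining / I = 45.535 / 11.96 = 3.807 hr

3.807 hr


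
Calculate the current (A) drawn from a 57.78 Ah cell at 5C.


I = C_rate * capacity = 5 * 57.78 = 288.9 A

288.9 A


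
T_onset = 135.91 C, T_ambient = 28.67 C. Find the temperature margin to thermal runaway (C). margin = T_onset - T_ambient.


margin = T_onset - T_ambient = 135.91 - 28.67 = 107.24 C

107.24 C


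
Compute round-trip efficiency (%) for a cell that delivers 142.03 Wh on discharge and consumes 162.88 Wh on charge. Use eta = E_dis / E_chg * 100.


Round-trip efficiency = 142.03/162.88 * 100% = 87.20%

87.20%


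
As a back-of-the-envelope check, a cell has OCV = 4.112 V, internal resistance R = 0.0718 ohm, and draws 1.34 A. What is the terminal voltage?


V = OCV - I*R = 4.112 - 1.34 * 0.0718 = 4.016 V

4.016 V


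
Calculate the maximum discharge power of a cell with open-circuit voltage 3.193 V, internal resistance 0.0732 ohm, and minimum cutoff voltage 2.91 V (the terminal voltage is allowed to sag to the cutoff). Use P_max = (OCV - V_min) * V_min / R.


dV = OCV - V_min = 0.283 V (so I_max = dV / R)
P_max = dV * V_min / R = 0.283 * 2.91 / 0.0732 = 11.25 W

11.25 W


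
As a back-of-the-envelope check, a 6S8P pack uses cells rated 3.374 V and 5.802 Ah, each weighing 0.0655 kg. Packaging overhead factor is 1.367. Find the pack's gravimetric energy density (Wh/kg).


Step 1: V_pack = 6 * 3.374 = 20.244 V
Step 2: C_pack = 8 * 5.802 = 46.416 Ah
Step 3: E_pack = V_pack * C_pack = 20.244 * 46.416 = 939.65 Wh
Step 4: m_pack = 6 * 8 * 0.0655 * 1.367 = 4.2978 kg
Step 5: ED = E_pack / m_pack = 939.65 / 4.2978 = 218.6 Wh/kg

218.6 Wh/kg


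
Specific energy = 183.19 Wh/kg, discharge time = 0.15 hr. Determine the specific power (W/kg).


Specific power = 183.19 Wh/kg / 0.15 hr = 1221 W/kg

1221 W/kg


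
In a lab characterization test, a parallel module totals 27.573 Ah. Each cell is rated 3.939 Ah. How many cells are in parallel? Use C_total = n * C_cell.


n = C_total / C_cell = 27.573 / 3.939 = 7

7


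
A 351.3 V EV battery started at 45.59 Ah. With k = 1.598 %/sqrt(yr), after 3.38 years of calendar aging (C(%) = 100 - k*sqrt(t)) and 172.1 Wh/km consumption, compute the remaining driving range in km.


Step 1: capacity retention = 100 - 1.598 * sqrt(3.38) = 100 - 1.598 * 1.8385 = 97.062%
Step 2: C_now = 45.59 * 97.062/100 = 44.251 Ah
Step 3: E_pack = V * C_now = 351.3 * 44.251 = 15545 Wh
Step 4: range = E_pack / consumption = 15545 / 172.1 = 90.33 km

90.33 km


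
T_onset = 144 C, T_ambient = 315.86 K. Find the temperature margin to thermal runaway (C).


Convert: T_ambient = 315.86 K = 42.71 C
margin = 144 - 42.71 = 101.29 C

101.29 C


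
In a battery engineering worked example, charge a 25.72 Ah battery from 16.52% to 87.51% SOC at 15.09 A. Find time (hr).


Step 1: dSOC = 87.51% - 16.52% = 70.99%
Step 2: delta_Ah = 25.72 * 70.99 / 100 = 18.259 Ah
Step 3: t = 18.259 / 15.09 = 1.210 hr

1.210 hr


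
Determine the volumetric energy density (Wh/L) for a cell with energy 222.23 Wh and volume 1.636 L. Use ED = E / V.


ED = E / V = 222.23 / 1.636 = 135.8 Wh/L

135.8 Wh/L


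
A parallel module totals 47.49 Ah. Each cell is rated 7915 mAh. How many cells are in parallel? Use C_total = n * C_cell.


Convert: C_cell = 7915 mAh = 7.915 Ah
n = C_total / C_cell = 47.49 / 7.915 = 6

6


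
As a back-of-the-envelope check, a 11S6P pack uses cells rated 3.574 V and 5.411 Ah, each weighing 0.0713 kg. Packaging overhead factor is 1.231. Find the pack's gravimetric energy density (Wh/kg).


Step 1: V_pack = 11 * 3.574 = 39.314 V
Step 2: C_pack = 6 * 5.411 = 32.466 Ah
Step 3: E_pack = V_pack * C_pack = 39.314 * 32.466 = 1276.4 Wh
Step 4: m_pack = 11 * 6 * 0.0713 * 1.231 = 5.7928 kg
Step 5: ED = E_pack / m_pack = 1276.4 / 5.7928 = 220.3 Wh/kg

220.3 Wh/kg


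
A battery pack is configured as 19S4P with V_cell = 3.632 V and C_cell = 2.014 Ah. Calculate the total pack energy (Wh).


V_pack = 19 * 3.632 = 69.008 V
C_pack = 4 * 2.014 = 8.056 Ah
E = V_pack * C_pack = 69.008 * 8.056 = 555.9 Wh

555.9 Wh


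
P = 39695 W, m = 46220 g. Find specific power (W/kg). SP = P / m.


Convert: m = 46220 g = 46.22 kg
Specific power = 39695 W / 46.22 kg = 858.8 W/kg

858.8 W/kg


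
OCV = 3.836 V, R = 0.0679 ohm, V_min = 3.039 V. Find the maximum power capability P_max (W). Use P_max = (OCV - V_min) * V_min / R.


P_max = (OCV - V_min) * V_min / R = (3.836 - 3.039) * 3.039 / 0.0679 = 0.797 * 3.039 / 0.0679 = 35.67 W

35.67 W


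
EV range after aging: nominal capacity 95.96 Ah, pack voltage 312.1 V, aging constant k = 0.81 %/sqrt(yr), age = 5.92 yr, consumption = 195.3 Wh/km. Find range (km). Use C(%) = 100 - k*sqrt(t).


Step 1: capacity retention = 100 - 0.81 * sqrt(5.92) = 100 - 0.81 * 2.4331 = 98.029%
Step 2: C_now = 95.96 * 98.029/100 = 94.069 Ah
Step 3: E_pack = V * C_now = 312.1 * 94.069 = 29359 Wh
Step 4: range = E_pack / consumption = 29359 / 195.3 = 150.3 km

150.3 km


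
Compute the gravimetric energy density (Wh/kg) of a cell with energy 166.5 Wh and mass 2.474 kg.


ED = E / m = 166.5 / 2.474 = 67.30 Wh/kg

67.30 Wh/kg


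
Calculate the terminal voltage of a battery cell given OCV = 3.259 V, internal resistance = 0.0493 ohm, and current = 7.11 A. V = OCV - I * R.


IR drop = 7.11 * 0.0493 = 0.35052 V
V = 3.259 - 0.35052 = 2.908 V

2.908 V


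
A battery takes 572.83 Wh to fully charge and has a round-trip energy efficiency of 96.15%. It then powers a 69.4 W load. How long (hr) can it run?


Step 1: E_discharge = eta/100 * E_charge = 96.15/100 * 572.83 = 550.78 Wh
Step 2: t = E_discharge / P = 550.78 / 69.4 = 7.936 hr

7.936 hr


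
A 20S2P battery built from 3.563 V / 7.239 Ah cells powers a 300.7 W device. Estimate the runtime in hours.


Step 1: E_pack = Ns * V_cell * Np * C_cell = 20 * 3.563 * 2 * 7.239 = 1031.7 Wh
Step 2: t = E_pack / P = 1031.7 / 300.7 = 3.431 hr

3.431 hr


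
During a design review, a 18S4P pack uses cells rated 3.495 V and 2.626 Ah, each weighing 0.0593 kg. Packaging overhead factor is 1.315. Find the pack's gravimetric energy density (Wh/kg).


Step 1: V_pack = 18 * 3.495 = 62.91 V
Step 2: C_pack = 4 * 2.626 = 10.504 Ah
Step 3: E_pack = V_pack * C_pack = 62.91 * 10.504 = 660.81 Wh
Step 4: m_pack = 18 * 4 * 0.0593 * 1.315 = 5.6145 kg
Step 5: ED = E_pack / m_pack = 660.81 / 5.6145 = 117.7 Wh/kg

117.7 Wh/kg


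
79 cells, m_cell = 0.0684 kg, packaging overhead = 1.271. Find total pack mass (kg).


m_pack = n * m_cell * overhead = 79 * 0.0684 * 1.271 = 6.868 kg

6.868 kg


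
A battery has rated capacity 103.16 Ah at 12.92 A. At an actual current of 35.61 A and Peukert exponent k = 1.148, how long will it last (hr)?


Step 1: t_rated = C / I_rated = 103.16 / 12.92 = 7.9845 hr
Step 2: ratio = 12.92 / 35.61 = 0.36282
Step 3: ratio^k = 0.36282^1.148 = 0.31227
Step 4: t = t_rated * ratio^k = 7.9845 * 0.31227 = 2.493 hr

2.493 hr


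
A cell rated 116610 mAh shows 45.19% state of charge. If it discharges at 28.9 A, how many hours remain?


Convert: C_total = 116610 mAh = 116.61 Ah
Step 1: remaining = SOC/100 * C_total = 45.19/100 * 116.61 = 52.696 Ah
Step 2: t = remaining / I = 52.696 / 28.9 = 1.823 hr

1.823 hr


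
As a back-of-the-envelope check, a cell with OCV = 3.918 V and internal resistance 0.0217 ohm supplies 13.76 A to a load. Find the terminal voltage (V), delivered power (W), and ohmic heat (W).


Step 1: V_terminal = OCV - I*R = 3.918 - 13.76 * 0.0217 = 3.6194 V
Step 2: P_out = V_terminal * I = 3.6194 * 13.76 = 49.80 W
Step 3: Q = I^2 * R = 13.76^2 * 0.0217 = 4.109 W

V=3.6194 V, P=49.80 W, Q=4.109 W


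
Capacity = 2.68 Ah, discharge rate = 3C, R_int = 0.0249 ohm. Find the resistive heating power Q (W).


Step 1: I = C_rate * capacity = 3 * 2.68 = 8.04 A
Step 2: Q = I^2 * R = 8.04^2 * 0.0249 = 64.642 * 0.0249 = 1.610 W

1.610 W


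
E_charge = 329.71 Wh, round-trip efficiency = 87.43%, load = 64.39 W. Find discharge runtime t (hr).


Step 1: E_discharge = eta/100 * E_charge = 87.43/100 * 329.71 = 288.27 Wh
Step 2: t = E_discharge / P = 288.27 / 64.39 = 4.477 hr

4.477 hr


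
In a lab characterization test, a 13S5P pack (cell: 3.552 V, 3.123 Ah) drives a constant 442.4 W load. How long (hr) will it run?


Step 1: E_pack = Ns * V_cell * Np * C_cell = 13 * 3.552 * 5 * 3.123 = 721.04 Wh
Step 2: t = E_pack / P = 721.04 / 442.4 = 1.630 hr

1.630 hr


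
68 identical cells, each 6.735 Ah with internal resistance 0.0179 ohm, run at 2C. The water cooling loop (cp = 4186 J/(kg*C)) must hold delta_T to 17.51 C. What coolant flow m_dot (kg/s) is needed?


Step 1: I = 2 * 6.735 = 13.47 A
Step 2: Q_cell = I^2 * R = 13.47^2 * 0.0179 = 3.2478 W
Step 3: Q_total = 68 * 3.2478 = 220.85 W
Step 4: m_dot = Q_total / (cp * dT) = 220.85 / (4186 * 17.51) = 0.003013 kg/s

0.003013 kg/s


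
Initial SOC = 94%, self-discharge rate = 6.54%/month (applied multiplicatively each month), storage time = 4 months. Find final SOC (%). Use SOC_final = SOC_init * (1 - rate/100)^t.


Monthly retention factor = 1 - 6.54/100 = 0.9346
Over 4 months: factor^4 = 0.76296
SOC_final = 94 * 0.76296 = 71.72%

71.72%


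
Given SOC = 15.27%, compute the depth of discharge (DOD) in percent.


DOD = 100 - SOC = 100 - 15.27 = 84.73%

84.73%


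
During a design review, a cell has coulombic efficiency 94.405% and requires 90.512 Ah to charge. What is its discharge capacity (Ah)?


Q_dis = eta/100 * Q_chg = 94.405/100 * 90.512 = 85.45 Ah

85.45 Ah


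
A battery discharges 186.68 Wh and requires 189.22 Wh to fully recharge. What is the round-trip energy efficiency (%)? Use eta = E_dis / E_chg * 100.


eta_e = E_dis / E_chg * 100 = 186.68 / 189.22 * 100 = 98.66%

98.66%


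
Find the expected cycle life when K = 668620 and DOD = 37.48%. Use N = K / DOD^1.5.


Step 1: DOD^1.5 = 37.48^1.5 = 229.46
Step 2: N = 668620 / 229.46 = 2914 cycles

2914 cycles


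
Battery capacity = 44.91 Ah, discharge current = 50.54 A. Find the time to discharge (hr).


Runtime = 44.91 Ah / 50.54 A = 0.8886 hr

0.8886 hr


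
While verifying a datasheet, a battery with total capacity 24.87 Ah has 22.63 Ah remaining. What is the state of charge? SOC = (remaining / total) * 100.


SOC = (remaining / total) * 100 = (22.63 / 24.87) * 100 = 90.99%

90.99%


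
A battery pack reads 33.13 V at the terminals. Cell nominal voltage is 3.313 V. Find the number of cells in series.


n = V_pack / V_cell = 33.13 / 3.313 = 10

10


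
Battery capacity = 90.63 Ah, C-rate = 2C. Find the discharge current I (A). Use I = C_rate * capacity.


I = C_rate * capacity = 2 * 90.63 = 181.26 A

181.26 A


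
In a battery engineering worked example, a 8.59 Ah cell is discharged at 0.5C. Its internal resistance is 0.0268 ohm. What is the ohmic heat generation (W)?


Step 1: I = C_rate * capacity = 0.5 * 8.59 = 4.295 A
Step 2: Q = I^2 * R = 4.295^2 * 0.0268 = 18.447 * 0.0268 = 0.4944 W

0.4944 W


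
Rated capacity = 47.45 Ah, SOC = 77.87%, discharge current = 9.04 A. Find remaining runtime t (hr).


Step 1: remaining = SOC/100 * C_total = 77.87/100 * 47.45 = 36.949 Ah
Step 2: t = remaining / I = 36.949 / 9.04 = 4.087 hr

4.087 hr


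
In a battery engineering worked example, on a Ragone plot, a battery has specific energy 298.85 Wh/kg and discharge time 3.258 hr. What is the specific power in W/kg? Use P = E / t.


P_specific = E / t = 298.85 / 3.258 = 91.73 W/kg

91.73 W/kg


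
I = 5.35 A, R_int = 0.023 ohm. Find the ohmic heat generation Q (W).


Q = I^2 * R = 5.35^2 * 0.023 = 0.6583 W

0.6583 W


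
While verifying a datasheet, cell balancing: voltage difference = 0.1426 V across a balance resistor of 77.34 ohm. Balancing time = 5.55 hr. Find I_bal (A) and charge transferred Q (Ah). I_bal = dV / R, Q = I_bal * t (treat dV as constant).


I_bal = dV / R = 0.1426 / 77.34 = 0.0018438 A
Q = I_bal * t = 0.0018438 * 5.55 = 0.01023 Ah

I=0.0018438 A, Q=0.01023 Ah


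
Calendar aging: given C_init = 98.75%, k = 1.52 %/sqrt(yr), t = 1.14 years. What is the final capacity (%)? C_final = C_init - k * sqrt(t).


sqrt(t) = sqrt(1.14) = 1.0677
C_final = 98.75 - 1.52 * 1.0677 = 97.13%

97.13%


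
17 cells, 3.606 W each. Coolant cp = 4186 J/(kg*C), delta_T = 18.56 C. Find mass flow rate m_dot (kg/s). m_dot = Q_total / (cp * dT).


Step 1: Total heat Q = 17 * 3.606 W = 61.302 W
Step 2: denom = cp * dT = 4186 * 18.56 = 77692
Step 3: m_dot = 61.302 / 77692 = 7.890e-04 kg/s

7.890e-04 kg/s


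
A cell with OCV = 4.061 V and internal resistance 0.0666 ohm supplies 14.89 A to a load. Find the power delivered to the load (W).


Step 1: V_terminal = OCV - I*R = 4.061 - 14.89 * 0.0666 = 3.0693 V
Step 2: P_out = V_terminal * I = 3.0693 * 14.89 = 45.70 W

45.70 W


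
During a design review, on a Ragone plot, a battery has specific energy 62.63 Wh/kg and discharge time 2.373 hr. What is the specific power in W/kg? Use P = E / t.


P_specific = E / t = 62.63 / 2.373 = 26.39 W/kg

26.39 W/kg


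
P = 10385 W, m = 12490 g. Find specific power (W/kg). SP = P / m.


Convert: m = 12490 g = 12.49 kg
Specific power = 10385 W / 12.49 kg = 831.5 W/kg

831.5 W/kg


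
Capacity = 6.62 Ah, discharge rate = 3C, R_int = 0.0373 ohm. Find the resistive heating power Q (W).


Step 1: I = C_rate * capacity = 3 * 6.62 = 19.86 A
Step 2: Q = I^2 * R = 19.86^2 * 0.0373 = 394.42 * 0.0373 = 14.71 W

14.71 W


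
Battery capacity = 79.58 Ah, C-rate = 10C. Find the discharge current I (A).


At 10C: I = 10 * 79.58 Ah = 795.8 A

795.8 A


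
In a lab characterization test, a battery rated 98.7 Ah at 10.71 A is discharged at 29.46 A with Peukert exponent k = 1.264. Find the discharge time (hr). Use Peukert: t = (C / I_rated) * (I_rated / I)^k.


Step 1: t_rated = C / I_rated = 98.7 / 10.71 = 9.2157 hr
Step 2: ratio = 10.71 / 29.46 = 0.36354
Step 3: ratio^k = 0.36354^1.264 = 0.27832
Step 4: t = t_rated * ratio^k = 9.2157 * 0.27832 = 2.565 hr

2.565 hr


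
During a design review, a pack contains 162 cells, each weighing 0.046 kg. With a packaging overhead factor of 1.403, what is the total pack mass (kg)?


m_pack = n * m_cell * overhead = 162 * 0.046 * 1.403 = 10.46 kg

10.46 kg


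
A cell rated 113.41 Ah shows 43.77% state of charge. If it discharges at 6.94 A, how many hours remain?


Step 1: remaining = SOC/100 * C_total = 43.77/100 * 113.41 = 49.64 Ah
Step 2: t = remaining / I = 49.64 / 6.94 = 7.153 hr

7.153 hr


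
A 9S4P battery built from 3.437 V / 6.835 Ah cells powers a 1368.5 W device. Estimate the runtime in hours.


Step 1: E_pack = Ns * V_cell * Np * C_cell = 9 * 3.437 * 4 * 6.835 = 845.71 Wh
Step 2: t = E_pack / P = 845.71 / 1368.5 = 0.6180 hr

0.6180 hr


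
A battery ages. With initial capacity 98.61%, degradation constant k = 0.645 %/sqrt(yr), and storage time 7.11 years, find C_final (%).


sqrt(t) = sqrt(7.11) = 2.6665
C_final = 98.61 - 0.645 * 2.6665 = 96.89%

96.89%


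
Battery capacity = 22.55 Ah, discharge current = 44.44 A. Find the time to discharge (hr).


Runtime = 22.55 Ah / 44.44 A = 0.5074 hr

0.5074 hr


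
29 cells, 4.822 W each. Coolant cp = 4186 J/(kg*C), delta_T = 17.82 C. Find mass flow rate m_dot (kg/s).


Q_total = 29 * 4.822 = 139.84 W
m_dot = Q_total / (cp * dT) = 139.84 / (4186 * 17.82) = 0.001875 kg/s

0.001875 kg/s


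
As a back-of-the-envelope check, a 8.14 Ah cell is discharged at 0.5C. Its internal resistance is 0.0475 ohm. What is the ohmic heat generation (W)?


Step 1: I = C_rate * capacity = 0.5 * 8.14 = 4.07 A
Step 2: Q = I^2 * R = 4.07^2 * 0.0475 = 16.565 * 0.0475 = 0.7868 W

0.7868 W


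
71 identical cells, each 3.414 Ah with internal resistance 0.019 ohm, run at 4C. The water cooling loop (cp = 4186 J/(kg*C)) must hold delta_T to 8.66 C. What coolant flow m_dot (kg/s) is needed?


Step 1: I = 4 * 3.414 = 13.656 A
Step 2: Q_cell = I^2 * R = 13.656^2 * 0.019 = 3.5432 W
Step 3: Q_total = 71 * 3.5432 = 251.57 W
Step 4: m_dot = Q_total / (cp * dT) = 251.57 / (4186 * 8.66) = 0.006940 kg/s

0.006940 kg/s


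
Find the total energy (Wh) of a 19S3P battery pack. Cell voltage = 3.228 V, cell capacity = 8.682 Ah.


E = Ns * Vcell * Np * Ccell = 19 * 3.228 * 3 * 8.682 = 1597 Wh

1597 Wh


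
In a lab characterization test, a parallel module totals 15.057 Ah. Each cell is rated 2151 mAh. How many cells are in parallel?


Convert: C_cell = 2151 mAh = 2.151 Ah
n = C_total / C_cell = 15.057 / 2.151 = 7

7


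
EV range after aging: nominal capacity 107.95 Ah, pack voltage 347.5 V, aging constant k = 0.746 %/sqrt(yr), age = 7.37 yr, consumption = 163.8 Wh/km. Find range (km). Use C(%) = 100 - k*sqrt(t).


Step 1: capacity retention = 100 - 0.746 * sqrt(7.37) = 100 - 0.746 * 2.7148 = 97.975%
Step 2: C_now = 107.95 * 97.975/100 = 105.76 Ah
Step 3: E_pack = V * C_now = 347.5 * 105.76 = 36752 Wh
Step 4: range = E_pack / consumption = 36752 / 163.8 = 224.4 km

224.4 km


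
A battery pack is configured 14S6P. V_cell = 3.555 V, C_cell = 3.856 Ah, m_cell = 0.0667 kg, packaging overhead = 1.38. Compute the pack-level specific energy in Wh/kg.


Step 1: V_pack = 14 * 3.555 = 49.77 V
Step 2: C_pack = 6 * 3.856 = 23.136 Ah
Step 3: E_pack = V_pack * C_pack = 49.77 * 23.136 = 1151.5 Wh
Step 4: m_pack = 14 * 6 * 0.0667 * 1.38 = 7.7319 kg
Step 5: ED = E_pack / m_pack = 1151.5 / 7.7319 = 148.9 Wh/kg

148.9 Wh/kg


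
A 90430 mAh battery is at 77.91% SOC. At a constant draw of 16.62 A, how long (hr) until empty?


Convert: C_total = 90430 mAh = 90.43 Ah
Step 1: remaining = SOC/100 * C_total = 77.91/100 * 90.43 = 70.454 Ah
Step 2: t = remaining / I = 70.454 / 16.62 = 4.239 hr

4.239 hr


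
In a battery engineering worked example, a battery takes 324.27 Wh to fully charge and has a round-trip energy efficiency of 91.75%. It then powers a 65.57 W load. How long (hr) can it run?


Step 1: E_discharge = eta/100 * E_charge = 91.75/100 * 324.27 = 297.52 Wh
Step 2: t = E_discharge / P = 297.52 / 65.57 = 4.537 hr

4.537 hr


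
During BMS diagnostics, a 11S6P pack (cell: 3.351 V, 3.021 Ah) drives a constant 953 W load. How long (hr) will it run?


Step 1: E_pack = Ns * V_cell * Np * C_cell = 11 * 3.351 * 6 * 3.021 = 668.14 Wh
Step 2: t = E_pack / P = 668.14 / 953 = 0.7011 hr

0.7011 hr


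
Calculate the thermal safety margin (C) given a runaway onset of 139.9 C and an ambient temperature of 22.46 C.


margin = T_onset - T_ambient = 139.9 - 22.46 = 117.44 C

117.44 C


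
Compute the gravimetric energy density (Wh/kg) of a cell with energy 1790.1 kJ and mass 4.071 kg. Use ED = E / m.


Convert: E = 1790.1 kJ = 497.25 Wh
ED = E / m = 497.25 / 4.071 = 122.1 Wh/kg

122.1 Wh/kg


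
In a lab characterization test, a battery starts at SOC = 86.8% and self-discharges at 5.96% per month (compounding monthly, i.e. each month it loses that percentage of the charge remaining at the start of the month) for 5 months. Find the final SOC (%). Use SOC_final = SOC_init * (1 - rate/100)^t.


decay = (1 - 5.96/100)^5 = 0.73547
SOC_final = 86.8 * 0.73547 = 63.84%

63.84%


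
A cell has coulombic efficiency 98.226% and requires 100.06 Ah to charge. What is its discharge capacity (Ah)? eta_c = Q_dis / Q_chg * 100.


Q_dis = eta/100 * Q_chg = 98.226/100 * 100.06 = 98.28 Ah

98.28 Ah


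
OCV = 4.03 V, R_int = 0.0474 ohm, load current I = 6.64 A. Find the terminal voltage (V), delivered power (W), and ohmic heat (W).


Step 1: V_terminal = OCV - I*R = 4.03 - 6.64 * 0.0474 = 3.7153 V
Step 2: P_out = V_terminal * I = 3.7153 * 6.64 = 24.67 W
Step 3: Q = I^2 * R = 6.64^2 * 0.0474 = 2.090 W

V=3.7153 V, P=24.67 W, Q=2.090 W


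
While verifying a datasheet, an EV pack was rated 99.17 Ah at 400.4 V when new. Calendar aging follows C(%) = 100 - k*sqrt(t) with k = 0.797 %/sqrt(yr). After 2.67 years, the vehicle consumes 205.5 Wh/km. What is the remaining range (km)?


Step 1: capacity retention = 100 - 0.797 * sqrt(2.67) = 100 - 0.797 * 1.634 = 98.698%
Step 2: C_now = 99.17 * 98.698/100 = 97.879 Ah
Step 3: E_pack = V * C_now = 400.4 * 97.879 = 39191 Wh
Step 4: range = E_pack / consumption = 39191 / 205.5 = 190.7 km

190.7 km


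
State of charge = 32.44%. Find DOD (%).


DOD = 100 - SOC = 100 - 32.44 = 67.56%

67.56%


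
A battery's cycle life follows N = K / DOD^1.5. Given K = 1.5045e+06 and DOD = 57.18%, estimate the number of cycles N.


DOD^1.5 = 432.38
N = K / DOD^1.5 = 1.5045e+06 / 432.38 = 3480

3480 cycles


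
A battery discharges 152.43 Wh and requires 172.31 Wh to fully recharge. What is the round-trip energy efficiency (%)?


eta_e = E_dis / E_chg * 100 = 152.43 / 172.31 * 100 = 88.46%

88.46%


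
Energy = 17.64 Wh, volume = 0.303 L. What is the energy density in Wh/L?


ED = E / V = 17.64 / 0.303 = 58.22 Wh/L

58.22 Wh/L


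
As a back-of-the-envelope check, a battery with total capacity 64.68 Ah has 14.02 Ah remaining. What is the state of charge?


SOC% = 14.02 / 64.68 * 100 = 21.68%

21.68%


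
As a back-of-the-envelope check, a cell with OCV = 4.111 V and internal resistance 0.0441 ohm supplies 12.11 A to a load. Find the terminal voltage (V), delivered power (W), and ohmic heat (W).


Step 1: V_terminal = OCV - I*R = 4.111 - 12.11 * 0.0441 = 3.5769 V
Step 2: P_out = V_terminal * I = 3.5769 * 12.11 = 43.32 W
Step 3: Q = I^2 * R = 12.11^2 * 0.0441 = 6.467 W

V=3.5769 V, P=43.32 W, Q=6.467 W


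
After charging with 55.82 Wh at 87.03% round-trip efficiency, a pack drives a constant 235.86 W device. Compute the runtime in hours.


Step 1: E_discharge = eta/100 * E_charge = 87.03/100 * 55.82 = 48.58 Wh
Step 2: t = E_discharge / P = 48.58 / 235.86 = 0.2060 hr

0.2060 hr


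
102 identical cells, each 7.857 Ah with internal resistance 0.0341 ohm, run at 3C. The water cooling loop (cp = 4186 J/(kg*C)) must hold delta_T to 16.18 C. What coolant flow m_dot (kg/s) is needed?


Step 1: I = 3 * 7.857 = 23.571 A
Step 2: Q_cell = I^2 * R = 23.571^2 * 0.0341 = 18.946 W
Step 3: Q_total = 102 * 18.946 = 1932.5 W
Step 4: m_dot = Q_total / (cp * dT) = 1932.5 / (4186 * 16.18) = 0.02853 kg/s

0.02853 kg/s


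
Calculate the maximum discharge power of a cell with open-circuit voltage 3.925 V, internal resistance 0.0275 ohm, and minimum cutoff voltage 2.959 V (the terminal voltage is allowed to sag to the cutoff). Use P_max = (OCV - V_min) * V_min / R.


P_max = (OCV - V_min) * V_min / R = (3.925 - 2.959) * 2.959 / 0.0275 = 0.966 * 2.959 / 0.0275 = 103.9 W

103.9 W


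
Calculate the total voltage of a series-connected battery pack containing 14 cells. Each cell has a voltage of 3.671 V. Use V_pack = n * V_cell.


V_pack = n * V_cell = 14 * 3.671 = 51.394 V

51.394 V


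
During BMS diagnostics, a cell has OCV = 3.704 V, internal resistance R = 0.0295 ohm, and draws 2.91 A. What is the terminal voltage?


V = OCV - I*R = 3.704 - 2.91 * 0.0295 = 3.618 V

3.618 V


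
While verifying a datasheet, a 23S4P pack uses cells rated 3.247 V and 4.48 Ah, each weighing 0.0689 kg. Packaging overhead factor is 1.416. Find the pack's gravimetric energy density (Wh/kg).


Step 1: V_pack = 23 * 3.247 = 74.681 V
Step 2: C_pack = 4 * 4.48 = 17.92 Ah
Step 3: E_pack = V_pack * C_pack = 74.681 * 17.92 = 1338.3 Wh
Step 4: m_pack = 23 * 4 * 0.0689 * 1.416 = 8.9757 kg
Step 5: ED = E_pack / m_pack = 1338.3 / 8.9757 = 149.1 Wh/kg

149.1 Wh/kg


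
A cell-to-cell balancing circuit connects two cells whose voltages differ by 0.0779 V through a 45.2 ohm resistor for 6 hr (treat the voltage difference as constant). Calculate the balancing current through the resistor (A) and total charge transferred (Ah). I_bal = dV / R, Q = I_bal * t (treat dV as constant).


First, Ohm's law: I_bal = 0.0779 V / 45.2 ohm = 0.0017235 A
Then Q = I * t = 0.0017235 A * 6 hr = 0.01034 Ah

I=0.0017235 A, Q=0.01034 Ah


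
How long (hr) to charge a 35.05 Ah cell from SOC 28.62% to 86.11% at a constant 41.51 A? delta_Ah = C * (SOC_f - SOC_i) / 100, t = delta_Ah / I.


delta_Ah = 35.05 * (86.11 - 28.62) / 100 = 20.15 Ah
t = delta_Ah / I = 20.15 / 41.51 = 0.4854 hr

0.4854 hr


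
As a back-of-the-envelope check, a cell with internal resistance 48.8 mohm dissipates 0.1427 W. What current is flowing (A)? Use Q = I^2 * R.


Convert: R = 48.8 mohm = 0.0488 ohm
I = sqrt(Q / R) = sqrt(0.1427 / 0.0488) = sqrt(2.9242) = 1.710 A

1.710 A


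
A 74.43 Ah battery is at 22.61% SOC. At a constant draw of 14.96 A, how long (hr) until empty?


Step 1: remaining = SOC/100 * C_total = 22.61/100 * 74.43 = 16.829 Ah
Step 2: t = remaining / I = 16.829 / 14.96 = 1.125 hr

1.125 hr


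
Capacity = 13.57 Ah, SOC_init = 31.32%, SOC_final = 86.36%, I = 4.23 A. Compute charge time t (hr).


Step 1: dSOC = 86.36% - 31.32% = 55.04%
Step 2: delta_Ah = 13.57 * 55.04 / 100 = 7.4689 Ah
Step 3: t = 7.4689 / 4.23 = 1.766 hr

1.766 hr


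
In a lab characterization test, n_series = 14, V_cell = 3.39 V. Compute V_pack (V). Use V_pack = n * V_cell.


With 14 cells in series at 3.39 V each, V_pack = 47.46 V

47.46 V


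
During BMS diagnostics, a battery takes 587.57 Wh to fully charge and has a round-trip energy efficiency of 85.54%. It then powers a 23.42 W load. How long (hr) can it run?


Step 1: E_discharge = eta/100 * E_charge = 85.54/100 * 587.57 = 502.61 Wh
Step 2: t = E_discharge / P = 502.61 / 23.42 = 21.46 hr

21.46 hr


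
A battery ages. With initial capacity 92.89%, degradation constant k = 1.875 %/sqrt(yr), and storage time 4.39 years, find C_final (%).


Step 1: sqrt(4.39 yr) = 2.0952
Step 2: drop = 1.875 * 2.0952 = 3.9285
Step 3: C_final = 92.89 - 3.9285 = 88.96%

88.96%
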